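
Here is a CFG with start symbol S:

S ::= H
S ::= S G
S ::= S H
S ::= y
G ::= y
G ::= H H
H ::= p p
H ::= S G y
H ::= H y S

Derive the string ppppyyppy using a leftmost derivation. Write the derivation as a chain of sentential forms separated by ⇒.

S ⇒ SG ⇒ SHG ⇒ SGHG ⇒ SGGHG ⇒ SHGGHG ⇒ HHGGHG ⇒ ppHGGHG ⇒ ppppGGHG ⇒ ppppyGHG ⇒ ppppyyHG ⇒ ppppyyppG ⇒ ppppyyppy

S ⇒ SG   [S ::= S G]
SG ⇒ SHG   [S ::= S H]
SHG ⇒ SGHG   [S ::= S G]
SGHG ⇒ SGGHG   [S ::= S G]
SGGHG ⇒ SHGGHG   [S ::= S H]
SHGGHG ⇒ HHGGHG   [S ::= H]
HHGGHG ⇒ ppHGGHG   [H ::= p p]
ppHGGHG ⇒ ppppGGHG   [H ::= p p]
ppppGGHG ⇒ ppppyGHG   [G ::= y]
ppppyGHG ⇒ ppppyyHG   [G ::= y]
ppppyyHG ⇒ ppppyyppG   [H ::= p p]
ppppyyppG ⇒ ppppyyppy   [G ::= y]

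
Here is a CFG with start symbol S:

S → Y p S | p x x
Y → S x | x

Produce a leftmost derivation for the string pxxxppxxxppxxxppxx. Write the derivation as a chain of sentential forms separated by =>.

S => YpS   [S → Y p S]
YpS => SxpS   [Y → S x]
SxpS => YpSxpS   [S → Y p S]
YpSxpS => SxpSxpS   [Y → S x]
SxpSxpS => YpSxpSxpS   [S → Y p S]
YpSxpSxpS => SxpSxpSxpS   [Y → S x]
SxpSxpSxpS => pxxxpSxpSxpS   [S → p x x]
pxxxpSxpSxpS => pxxxppxxxpSxpS   [S → p x x]
pxxxppxxxpSxpS => pxxxppxxxppxxxpS   [S → p x x]
pxxxppxxxppxxxpS => pxxxppxxxppxxxppxx   [S → p x x]

S => YpS => SxpS => YpSxpS => SxpSxpS => YpSxpSxpS => SxpSxpSxpS => pxxxpSxpSxpS => pxxxppxxxpSxpS => pxxxppxxxppxxxpS => pxxxppxxxppxxxppxx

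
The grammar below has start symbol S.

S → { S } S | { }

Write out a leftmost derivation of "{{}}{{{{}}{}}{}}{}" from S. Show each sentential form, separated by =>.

S=>{S}S=>{{}}S=>{{}}{S}S=>{{}}{{S}S}S=>{{}}{{{S}S}S}S=>{{}}{{{{}}S}S}S=>{{}}{{{{}}{}}S}S=>{{}}{{{{}}{}}{}}S=>{{}}{{{{}}{}}{}}{}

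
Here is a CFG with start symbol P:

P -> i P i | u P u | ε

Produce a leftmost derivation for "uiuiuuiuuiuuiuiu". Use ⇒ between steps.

P ⇒ uPu ⇒ uiPiu ⇒ uiuPuiu ⇒ uiuiPiuiu ⇒ uiuiuPuiuiu ⇒ uiuiuuPuuiuiu ⇒ uiuiuuiPiuuiuiu ⇒ uiuiuuiuPuiuuiuiu ⇒ uiuiuuiuuiuuiuiu

P ⇒ uPu   [P -> u P u]
uPu ⇒ uiPiu   [P -> i P i]
uiPiu ⇒ uiuPuiu   [P -> u P u]
uiuPuiu ⇒ uiuiPiuiu   [P -> i P i]
uiuiPiuiu ⇒ uiuiuPuiuiu   [P -> u P u]
uiuiuPuiuiu ⇒ uiuiuuPuuiuiu   [P -> u P u]
uiuiuuPuuiuiu ⇒ uiuiuuiPiuuiuiu   [P -> i P i]
uiuiuuiPiuuiuiu ⇒ uiuiuuiuPuiuuiuiu   [P -> u P u]
uiuiuuiuPuiuuiuiu ⇒ uiuiuuiuuiuuiuiu   [P -> ε]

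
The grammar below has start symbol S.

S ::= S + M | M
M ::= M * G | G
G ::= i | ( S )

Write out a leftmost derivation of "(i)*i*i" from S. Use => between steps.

S=>M=>M*G=>M*G*G=>G*G*G=>(S)*G*G=>(M)*G*G=>(G)*G*G=>(i)*G*G=>(i)*i*G=>(i)*i*i

S => M   [S ::= M]
M => M*G   [M ::= M * G]
M*G => M*G*G   [M ::= M * G]
M*G*G => G*G*G   [M ::= G]
G*G*G => (S)*G*G   [G ::= ( S )]
(S)*G*G => (M)*G*G   [S ::= M]
(M)*G*G => (G)*G*G   [M ::= G]
(G)*G*G => (i)*G*G   [G ::= i]
(i)*G*G => (i)*i*G   [G ::= i]
(i)*i*G => (i)*i*i   [G ::= i]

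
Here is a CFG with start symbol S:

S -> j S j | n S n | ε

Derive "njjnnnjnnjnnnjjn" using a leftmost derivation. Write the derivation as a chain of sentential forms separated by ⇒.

S ⇒ nSn ⇒ njSjn ⇒ njjSjjn ⇒ njjnSnjjn ⇒ njjnnSnnjjn ⇒ njjnnnSnnnjjn ⇒ njjnnnjSjnnnjjn ⇒ njjnnnjnSnjnnnjjn ⇒ njjnnnjnnjnnnjjn

S ⇒ nSn   [S -> n S n]
nSn ⇒ njSjn   [S -> j S j]
njSjn ⇒ njjSjjn   [S -> j S j]
njjSjjn ⇒ njjnSnjjn   [S -> n S n]
njjnSnjjn ⇒ njjnnSnnjjn   [S -> n S n]
njjnnSnnjjn ⇒ njjnnnSnnnjjn   [S -> n S n]
njjnnnSnnnjjn ⇒ njjnnnjSjnnnjjn   [S -> j S j]
njjnnnjSjnnnjjn ⇒ njjnnnjnSnjnnnjjn   [S -> n S n]
njjnnnjnSnjnnnjjn ⇒ njjnnnjnnjnnnjjn   [S -> ε]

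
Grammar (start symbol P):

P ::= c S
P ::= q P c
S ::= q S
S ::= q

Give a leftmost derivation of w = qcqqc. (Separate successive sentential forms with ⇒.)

P⇒qPc⇒qcSc⇒qcqSc⇒qcqqc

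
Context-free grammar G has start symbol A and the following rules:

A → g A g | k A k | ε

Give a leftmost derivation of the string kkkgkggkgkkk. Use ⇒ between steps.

A ⇒ kAk   [A → k A k]
kAk ⇒ kkAkk   [A → k A k]
kkAkk ⇒ kkkAkkk   [A → k A k]
kkkAkkk ⇒ kkkgAgkkk   [A → g A g]
kkkgAgkkk ⇒ kkkgkAkgkkk   [A → k A k]
kkkgkAkgkkk ⇒ kkkgkgAgkgkkk   [A → g A g]
kkkgkgAgkgkkk ⇒ kkkgkggkgkkk   [A → ε]

A ⇒ kAk ⇒ kkAkk ⇒ kkkAkkk ⇒ kkkgAgkkk ⇒ kkkgkAkgkkk ⇒ kkkgkgAgkgkkk ⇒ kkkgkggkgkkk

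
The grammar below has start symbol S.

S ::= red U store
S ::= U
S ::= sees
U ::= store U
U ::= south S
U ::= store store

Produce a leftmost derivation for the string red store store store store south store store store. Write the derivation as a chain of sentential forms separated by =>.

S => red U store => red store U store => red store store U store => red store store store U store => red store store store store U store => red store store store store south S store => red store store store store south U store => red store store store store south store store store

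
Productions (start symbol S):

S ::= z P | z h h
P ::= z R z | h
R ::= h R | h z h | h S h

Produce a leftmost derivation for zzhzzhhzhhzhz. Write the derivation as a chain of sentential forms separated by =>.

S => zP   [S ::= z P]
zP => zzRz   [P ::= z R z]
zzRz => zzhShz   [R ::= h S h]
zzhShz => zzhzPhz   [S ::= z P]
zzhzPhz => zzhzzRzhz   [P ::= z R z]
zzhzzRzhz => zzhzzhRzhz   [R ::= h R]
zzhzzhRzhz => zzhzzhhShzhz   [R ::= h S h]
zzhzzhhShzhz => zzhzzhhzPhzhz   [S ::= z P]
zzhzzhhzPhzhz => zzhzzhhzhhzhz   [P ::= h]

S=>zP=>zzRz=>zzhShz=>zzhzPhz=>zzhzzRzhz=>zzhzzhRzhz=>zzhzzhhShzhz=>zzhzzhhzPhzhz=>zzhzzhhzhhzhz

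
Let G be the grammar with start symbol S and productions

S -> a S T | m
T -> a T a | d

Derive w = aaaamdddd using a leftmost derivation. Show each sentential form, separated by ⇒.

S⇒aST⇒aaSTT⇒aaaSTTT⇒aaaaSTTTT⇒aaaamTTTT⇒aaaamdTTT⇒aaaamddTT⇒aaaamdddT⇒aaaamdddd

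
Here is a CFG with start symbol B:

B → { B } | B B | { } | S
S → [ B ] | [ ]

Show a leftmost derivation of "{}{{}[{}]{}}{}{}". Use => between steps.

B => BB => {}B => {}BB => {}BBB => {}{B}BB => {}{BB}BB => {}{{}B}BB => {}{{}BB}BB => {}{{}SB}BB => {}{{}[B]B}BB => {}{{}[{}]B}BB => {}{{}[{}]{}}BB => {}{{}[{}]{}}{}B => {}{{}[{}]{}}{}{}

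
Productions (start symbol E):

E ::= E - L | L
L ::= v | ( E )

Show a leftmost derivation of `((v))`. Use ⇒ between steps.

E ⇒ L ⇒ (E) ⇒ (L) ⇒ ((E)) ⇒ ((L)) ⇒ ((v))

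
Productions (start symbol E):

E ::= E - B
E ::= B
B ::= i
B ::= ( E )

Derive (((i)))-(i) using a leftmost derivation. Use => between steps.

E => E-B => B-B => (E)-B => (B)-B => ((E))-B => ((B))-B => (((E)))-B => (((B)))-B => (((i)))-B => (((i)))-(E) => (((i)))-(B) => (((i)))-(i)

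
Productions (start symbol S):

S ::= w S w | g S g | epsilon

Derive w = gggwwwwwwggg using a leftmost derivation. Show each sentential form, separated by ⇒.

S ⇒ gSg ⇒ ggSgg ⇒ gggSggg ⇒ gggwSwggg ⇒ gggwwSwwggg ⇒ gggwwwSwwwggg ⇒ gggwwwwwwggg

S ⇒ gSg   [S ::= g S g]
gSg ⇒ ggSgg   [S ::= g S g]
ggSgg ⇒ gggSggg   [S ::= g S g]
gggSggg ⇒ gggwSwggg   [S ::= w S w]
gggwSwggg ⇒ gggwwSwwggg   [S ::= w S w]
gggwwSwwggg ⇒ gggwwwSwwwggg   [S ::= w S w]
gggwwwSwwwggg ⇒ gggwwwwwwggg   [S ::= epsilon]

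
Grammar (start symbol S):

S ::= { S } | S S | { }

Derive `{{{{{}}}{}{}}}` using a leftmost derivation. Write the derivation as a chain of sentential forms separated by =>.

S => {S} => {{S}} => {{SS}} => {{SSS}} => {{{S}SS}} => {{{{S}}SS}} => {{{{{}}}SS}} => {{{{{}}}{}S}} => {{{{{}}}{}{}}}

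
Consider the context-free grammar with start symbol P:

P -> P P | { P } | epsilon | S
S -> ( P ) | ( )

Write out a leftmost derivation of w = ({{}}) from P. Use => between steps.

P => S   [P -> S]
S => (P)   [S -> ( P )]
(P) => (PP)   [P -> P P]
(PP) => ({P}P)   [P -> { P }]
({P}P) => ({{P}}P)   [P -> { P }]
({{P}}P) => ({{}}P)   [P -> epsilon]
({{}}P) => ({{}})   [P -> epsilon]

P=>S=>(P)=>(PP)=>({P}P)=>({{P}}P)=>({{}}P)=>({{}})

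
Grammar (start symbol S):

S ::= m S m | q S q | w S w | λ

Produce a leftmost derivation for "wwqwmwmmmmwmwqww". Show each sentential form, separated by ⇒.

S ⇒ wSw ⇒ wwSww ⇒ wwqSqww ⇒ wwqwSwqww ⇒ wwqwmSmwqww ⇒ wwqwmwSwmwqww ⇒ wwqwmwmSmwmwqww ⇒ wwqwmwmmSmmwmwqww ⇒ wwqwmwmmmmwmwqww

S ⇒ wSw   [S ::= w S w]
wSw ⇒ wwSww   [S ::= w S w]
wwSww ⇒ wwqSqww   [S ::= q S q]
wwqSqww ⇒ wwqwSwqww   [S ::= w S w]
wwqwSwqww ⇒ wwqwmSmwqww   [S ::= m S m]
wwqwmSmwqww ⇒ wwqwmwSwmwqww   [S ::= w S w]
wwqwmwSwmwqww ⇒ wwqwmwmSmwmwqww   [S ::= m S m]
wwqwmwmSmwmwqww ⇒ wwqwmwmmSmmwmwqww   [S ::= m S m]
wwqwmwmmSmmwmwqww ⇒ wwqwmwmmmmwmwqww   [S ::= λ]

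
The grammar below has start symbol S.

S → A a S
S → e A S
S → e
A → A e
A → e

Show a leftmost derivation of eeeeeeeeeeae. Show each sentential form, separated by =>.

S => eAS => eAeS => eAeeS => eAeeeS => eAeeeeS => eAeeeeeS => eAeeeeeeS => eAeeeeeeeS => eeeeeeeeeS => eeeeeeeeeAaS => eeeeeeeeeeaS => eeeeeeeeeeae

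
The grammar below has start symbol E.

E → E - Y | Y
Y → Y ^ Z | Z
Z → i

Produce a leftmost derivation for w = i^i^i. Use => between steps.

E => Y => Y^Z => Y^Z^Z => Z^Z^Z => i^Z^Z => i^i^Z => i^i^i

E => Y   [E → Y]
Y => Y^Z   [Y → Y ^ Z]
Y^Z => Y^Z^Z   [Y → Y ^ Z]
Y^Z^Z => Z^Z^Z   [Y → Z]
Z^Z^Z => i^Z^Z   [Z → i]
i^Z^Z => i^i^Z   [Z → i]
i^i^Z => i^i^i   [Z → i]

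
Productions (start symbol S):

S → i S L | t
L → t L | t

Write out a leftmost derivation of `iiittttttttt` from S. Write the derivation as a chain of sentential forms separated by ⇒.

S ⇒ iSL   [S → i S L]
iSL ⇒ iiSLL   [S → i S L]
iiSLL ⇒ iiiSLLL   [S → i S L]
iiiSLLL ⇒ iiitLLL   [S → t]
iiitLLL ⇒ iiittLLL   [L → t L]
iiittLLL ⇒ iiitttLL   [L → t]
iiitttLL ⇒ iiittttLL   [L → t L]
iiittttLL ⇒ iiitttttLL   [L → t L]
iiitttttLL ⇒ iiittttttL   [L → t]
iiittttttL ⇒ iiitttttttL   [L → t L]
iiitttttttL ⇒ iiittttttttL   [L → t L]
iiittttttttL ⇒ iiittttttttt   [L → t]

S ⇒ iSL ⇒ iiSLL ⇒ iiiSLLL ⇒ iiitLLL ⇒ iiittLLL ⇒ iiitttLL ⇒ iiittttLL ⇒ iiitttttLL ⇒ iiittttttL ⇒ iiitttttttL ⇒ iiittttttttL ⇒ iiittttttttt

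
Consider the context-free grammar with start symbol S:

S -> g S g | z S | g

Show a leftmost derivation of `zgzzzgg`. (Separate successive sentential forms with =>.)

S => zS   [S -> z S]
zS => zgSg   [S -> g S g]
zgSg => zgzSg   [S -> z S]
zgzSg => zgzzSg   [S -> z S]
zgzzSg => zgzzzSg   [S -> z S]
zgzzzSg => zgzzzgg   [S -> g]

S => zS => zgSg => zgzSg => zgzzSg => zgzzzSg => zgzzzgg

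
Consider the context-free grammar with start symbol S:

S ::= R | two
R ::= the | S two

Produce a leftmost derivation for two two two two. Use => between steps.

S => R => S two => R two => S two two => R two two => S two two two => two two two two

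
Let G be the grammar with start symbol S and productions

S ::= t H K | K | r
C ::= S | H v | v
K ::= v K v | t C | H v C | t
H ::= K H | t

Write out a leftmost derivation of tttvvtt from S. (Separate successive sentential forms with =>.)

S=>tHK=>tKHK=>tHvCHK=>tKHvCHK=>ttHvCHK=>tttvCHK=>tttvvHK=>tttvvtK=>tttvvtt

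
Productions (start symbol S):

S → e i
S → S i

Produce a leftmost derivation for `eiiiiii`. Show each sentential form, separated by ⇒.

S ⇒ Si   [S → S i]
Si ⇒ Sii   [S → S i]
Sii ⇒ Siii   [S → S i]
Siii ⇒ Siiii   [S → S i]
Siiii ⇒ Siiiii   [S → S i]
Siiiii ⇒ eiiiiii   [S → e i]

S⇒Si⇒Sii⇒Siii⇒Siiii⇒Siiiii⇒eiiiiii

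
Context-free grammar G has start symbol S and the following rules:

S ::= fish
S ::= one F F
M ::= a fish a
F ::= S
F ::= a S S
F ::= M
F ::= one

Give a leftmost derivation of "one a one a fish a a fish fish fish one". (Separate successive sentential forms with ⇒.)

S ⇒ one F F ⇒ one a S S F ⇒ one a one F F S F ⇒ one a one M F S F ⇒ one a one a fish a F S F ⇒ one a one a fish a a S S S F ⇒ one a one a fish a a fish S S F ⇒ one a one a fish a a fish fish S F ⇒ one a one a fish a a fish fish fish F ⇒ one a one a fish a a fish fish fish one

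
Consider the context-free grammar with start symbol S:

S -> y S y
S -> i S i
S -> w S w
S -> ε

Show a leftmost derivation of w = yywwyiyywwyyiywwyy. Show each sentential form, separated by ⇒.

S ⇒ ySy   [S -> y S y]
ySy ⇒ yySyy   [S -> y S y]
yySyy ⇒ yywSwyy   [S -> w S w]
yywSwyy ⇒ yywwSwwyy   [S -> w S w]
yywwSwwyy ⇒ yywwySywwyy   [S -> y S y]
yywwySywwyy ⇒ yywwyiSiywwyy   [S -> i S i]
yywwyiSiywwyy ⇒ yywwyiySyiywwyy   [S -> y S y]
yywwyiySyiywwyy ⇒ yywwyiyySyyiywwyy   [S -> y S y]
yywwyiyySyyiywwyy ⇒ yywwyiyywSwyyiywwyy   [S -> w S w]
yywwyiyywSwyyiywwyy ⇒ yywwyiyywwyyiywwyy   [S -> ε]

S⇒ySy⇒yySyy⇒yywSwyy⇒yywwSwwyy⇒yywwySywwyy⇒yywwyiSiywwyy⇒yywwyiySyiywwyy⇒yywwyiyySyyiywwyy⇒yywwyiyywSwyyiywwyy⇒yywwyiyywwyyiywwyy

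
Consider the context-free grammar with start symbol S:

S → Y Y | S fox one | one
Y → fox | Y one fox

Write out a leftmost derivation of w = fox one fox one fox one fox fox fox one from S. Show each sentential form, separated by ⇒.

S ⇒ S fox one ⇒ Y Y fox one ⇒ Y one fox Y fox one ⇒ Y one fox one fox Y fox one ⇒ Y one fox one fox one fox Y fox one ⇒ fox one fox one fox one fox Y fox one ⇒ fox one fox one fox one fox fox fox one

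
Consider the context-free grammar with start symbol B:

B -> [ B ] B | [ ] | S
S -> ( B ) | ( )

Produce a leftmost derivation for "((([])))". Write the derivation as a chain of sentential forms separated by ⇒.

B ⇒ S   [B -> S]
S ⇒ (B)   [S -> ( B )]
(B) ⇒ (S)   [B -> S]
(S) ⇒ ((B))   [S -> ( B )]
((B)) ⇒ ((S))   [B -> S]
((S)) ⇒ (((B)))   [S -> ( B )]
(((B))) ⇒ ((([])))   [B -> [ ]]

B ⇒ S ⇒ (B) ⇒ (S) ⇒ ((B)) ⇒ ((S)) ⇒ (((B))) ⇒ ((([])))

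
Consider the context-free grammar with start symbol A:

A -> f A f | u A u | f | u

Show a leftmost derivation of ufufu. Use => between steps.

A => uAu   [A -> u A u]
uAu => ufAfu   [A -> f A f]
ufAfu => ufufu   [A -> u]

A=>uAu=>ufAfu=>ufufu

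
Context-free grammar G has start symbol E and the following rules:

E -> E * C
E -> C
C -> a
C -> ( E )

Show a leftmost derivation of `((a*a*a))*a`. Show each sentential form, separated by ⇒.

E⇒E*C⇒C*C⇒(E)*C⇒(C)*C⇒((E))*C⇒((E*C))*C⇒((E*C*C))*C⇒((C*C*C))*C⇒((a*C*C))*C⇒((a*a*C))*C⇒((a*a*a))*C⇒((a*a*a))*a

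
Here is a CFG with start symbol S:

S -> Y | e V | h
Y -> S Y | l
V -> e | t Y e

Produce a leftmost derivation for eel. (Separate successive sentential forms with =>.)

S => Y   [S -> Y]
Y => SY   [Y -> S Y]
SY => eVY   [S -> e V]
eVY => eeY   [V -> e]
eeY => eel   [Y -> l]

S=>Y=>SY=>eVY=>eeY=>eel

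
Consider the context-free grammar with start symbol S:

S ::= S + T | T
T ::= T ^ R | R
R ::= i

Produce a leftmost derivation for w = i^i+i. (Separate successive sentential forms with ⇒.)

S⇒S+T⇒T+T⇒T^R+T⇒R^R+T⇒i^R+T⇒i^i+T⇒i^i+R⇒i^i+i

S ⇒ S+T   [S ::= S + T]
S+T ⇒ T+T   [S ::= T]
T+T ⇒ T^R+T   [T ::= T ^ R]
T^R+T ⇒ R^R+T   [T ::= R]
R^R+T ⇒ i^R+T   [R ::= i]
i^R+T ⇒ i^i+T   [R ::= i]
i^i+T ⇒ i^i+R   [T ::= R]
i^i+R ⇒ i^i+i   [R ::= i]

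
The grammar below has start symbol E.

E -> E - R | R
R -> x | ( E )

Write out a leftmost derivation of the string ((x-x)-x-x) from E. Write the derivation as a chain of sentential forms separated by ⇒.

E ⇒ R ⇒ (E) ⇒ (E-R) ⇒ (E-R-R) ⇒ (R-R-R) ⇒ ((E)-R-R) ⇒ ((E-R)-R-R) ⇒ ((R-R)-R-R) ⇒ ((x-R)-R-R) ⇒ ((x-x)-R-R) ⇒ ((x-x)-x-R) ⇒ ((x-x)-x-x)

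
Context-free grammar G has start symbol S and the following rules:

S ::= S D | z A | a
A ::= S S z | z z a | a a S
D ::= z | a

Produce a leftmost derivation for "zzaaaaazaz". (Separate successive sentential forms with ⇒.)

S ⇒ SD ⇒ SDD ⇒ zADD ⇒ zSSzDD ⇒ zzASzDD ⇒ zzaaSSzDD ⇒ zzaaSDSzDD ⇒ zzaaaDSzDD ⇒ zzaaaaSzDD ⇒ zzaaaaazDD ⇒ zzaaaaazaD ⇒ zzaaaaazaz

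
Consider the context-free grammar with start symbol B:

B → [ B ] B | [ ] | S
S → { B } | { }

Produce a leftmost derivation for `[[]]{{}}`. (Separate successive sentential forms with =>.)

B => [B]B   [B → [ B ] B]
[B]B => [[]]B   [B → [ ]]
[[]]B => [[]]S   [B → S]
[[]]S => [[]]{B}   [S → { B }]
[[]]{B} => [[]]{S}   [B → S]
[[]]{S} => [[]]{{}}   [S → { }]

B => [B]B => [[]]B => [[]]S => [[]]{B} => [[]]{S} => [[]]{{}}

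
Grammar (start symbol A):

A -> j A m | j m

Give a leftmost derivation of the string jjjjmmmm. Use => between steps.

A=>jAm=>jjAmm=>jjjAmmm=>jjjjmmmm

A => jAm   [A -> j A m]
jAm => jjAmm   [A -> j A m]
jjAmm => jjjAmmm   [A -> j A m]
jjjAmmm => jjjjmmmm   [A -> j m]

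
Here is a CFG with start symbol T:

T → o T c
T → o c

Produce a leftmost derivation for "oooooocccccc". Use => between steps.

T=>oTc=>ooTcc=>oooTccc=>ooooTcccc=>oooooTccccc=>oooooocccccc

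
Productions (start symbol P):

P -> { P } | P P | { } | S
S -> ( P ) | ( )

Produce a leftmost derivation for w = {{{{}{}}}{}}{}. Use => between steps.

P => PP => {P}P => {PP}P => {{P}P}P => {{{P}}P}P => {{{PP}}P}P => {{{{}P}}P}P => {{{{}{}}}P}P => {{{{}{}}}{}}P => {{{{}{}}}{}}{}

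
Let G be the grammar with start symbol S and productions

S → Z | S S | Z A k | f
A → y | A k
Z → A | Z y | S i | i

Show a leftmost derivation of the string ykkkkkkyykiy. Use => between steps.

S=>Z=>Zy=>Siy=>ZAkiy=>ZyAkiy=>AyAkiy=>AkyAkiy=>AkkyAkiy=>AkkkyAkiy=>AkkkkyAkiy=>AkkkkkyAkiy=>AkkkkkkyAkiy=>ykkkkkkyAkiy=>ykkkkkkyykiy

S => Z   [S → Z]
Z => Zy   [Z → Z y]
Zy => Siy   [Z → S i]
Siy => ZAkiy   [S → Z A k]
ZAkiy => ZyAkiy   [Z → Z y]
ZyAkiy => AyAkiy   [Z → A]
AyAkiy => AkyAkiy   [A → A k]
AkyAkiy => AkkyAkiy   [A → A k]
AkkyAkiy => AkkkyAkiy   [A → A k]
AkkkyAkiy => AkkkkyAkiy   [A → A k]
AkkkkyAkiy => AkkkkkyAkiy   [A → A k]
AkkkkkyAkiy => AkkkkkkyAkiy   [A → A k]
AkkkkkkyAkiy => ykkkkkkyAkiy   [A → y]
ykkkkkkyAkiy => ykkkkkkyykiy   [A → y]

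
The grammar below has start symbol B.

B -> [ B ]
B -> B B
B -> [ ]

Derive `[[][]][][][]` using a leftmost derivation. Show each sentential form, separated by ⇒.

B ⇒ BB   [B -> B B]
BB ⇒ BBB   [B -> B B]
BBB ⇒ BBBB   [B -> B B]
BBBB ⇒ [B]BBB   [B -> [ B ]]
[B]BBB ⇒ [BB]BBB   [B -> B B]
[BB]BBB ⇒ [[]B]BBB   [B -> [ ]]
[[]B]BBB ⇒ [[][]]BBB   [B -> [ ]]
[[][]]BBB ⇒ [[][]][]BB   [B -> [ ]]
[[][]][]BB ⇒ [[][]][][]B   [B -> [ ]]
[[][]][][]B ⇒ [[][]][][][]   [B -> [ ]]

B⇒BB⇒BBB⇒BBBB⇒[B]BBB⇒[BB]BBB⇒[[]B]BBB⇒[[][]]BBB⇒[[][]][]BB⇒[[][]][][]B⇒[[][]][][][]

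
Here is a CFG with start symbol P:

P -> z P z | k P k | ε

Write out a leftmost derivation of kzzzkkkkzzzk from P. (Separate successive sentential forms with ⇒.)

P ⇒ kPk ⇒ kzPzk ⇒ kzzPzzk ⇒ kzzzPzzzk ⇒ kzzzkPkzzzk ⇒ kzzzkkPkkzzzk ⇒ kzzzkkkkzzzk

P ⇒ kPk   [P -> k P k]
kPk ⇒ kzPzk   [P -> z P z]
kzPzk ⇒ kzzPzzk   [P -> z P z]
kzzPzzk ⇒ kzzzPzzzk   [P -> z P z]
kzzzPzzzk ⇒ kzzzkPkzzzk   [P -> k P k]
kzzzkPkzzzk ⇒ kzzzkkPkkzzzk   [P -> k P k]
kzzzkkPkkzzzk ⇒ kzzzkkkkzzzk   [P -> ε]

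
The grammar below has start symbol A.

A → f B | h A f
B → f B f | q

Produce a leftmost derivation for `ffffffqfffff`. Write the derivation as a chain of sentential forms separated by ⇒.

A ⇒ fB   [A → f B]
fB ⇒ ffBf   [B → f B f]
ffBf ⇒ fffBff   [B → f B f]
fffBff ⇒ ffffBfff   [B → f B f]
ffffBfff ⇒ fffffBffff   [B → f B f]
fffffBffff ⇒ ffffffBfffff   [B → f B f]
ffffffBfffff ⇒ ffffffqfffff   [B → q]

A ⇒ fB ⇒ ffBf ⇒ fffBff ⇒ ffffBfff ⇒ fffffBffff ⇒ ffffffBfffff ⇒ ffffffqfffff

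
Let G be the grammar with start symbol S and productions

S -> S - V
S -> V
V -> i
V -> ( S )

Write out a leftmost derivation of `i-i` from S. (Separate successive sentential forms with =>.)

S => S-V => V-V => i-V => i-i

S => S-V   [S -> S - V]
S-V => V-V   [S -> V]
V-V => i-V   [V -> i]
i-V => i-i   [V -> i]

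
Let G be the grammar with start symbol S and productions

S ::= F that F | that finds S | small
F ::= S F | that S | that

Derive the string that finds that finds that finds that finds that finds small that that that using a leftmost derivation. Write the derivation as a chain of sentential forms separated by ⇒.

S ⇒ that finds S ⇒ that finds that finds S ⇒ that finds that finds that finds S ⇒ that finds that finds that finds that finds S ⇒ that finds that finds that finds that finds that finds S ⇒ that finds that finds that finds that finds that finds F that F ⇒ that finds that finds that finds that finds that finds S F that F ⇒ that finds that finds that finds that finds that finds small F that F ⇒ that finds that finds that finds that finds that finds small that that F ⇒ that finds that finds that finds that finds that finds small that that that

S ⇒ that finds S   [S ::= that finds S]
that finds S ⇒ that finds that finds S   [S ::= that finds S]
that finds that finds S ⇒ that finds that finds that finds S   [S ::= that finds S]
that finds that finds that finds S ⇒ that finds that finds that finds that finds S   [S ::= that finds S]
that finds that finds that finds that finds S ⇒ that finds that finds that finds that finds that finds S   [S ::= that finds S]
that finds that finds that finds that finds that finds S ⇒ that finds that finds that finds that finds that finds F that F   [S ::= F that F]
that finds that finds that finds that finds that finds F that F ⇒ that finds that finds that finds that finds that finds S F that F   [F ::= S F]
that finds that finds that finds that finds that finds S F that F ⇒ that finds that finds that finds that finds that finds small F that F   [S ::= small]
that finds that finds that finds that finds that finds small F that F ⇒ that finds that finds that finds that finds that finds small that that F   [F ::= that]
that finds that finds that finds that finds that finds small that that F ⇒ that finds that finds that finds that finds that finds small that that that   [F ::= that]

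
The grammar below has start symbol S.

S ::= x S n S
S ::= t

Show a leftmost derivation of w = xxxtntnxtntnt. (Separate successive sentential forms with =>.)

S => xSnS => xxSnSnS => xxxSnSnSnS => xxxtnSnSnS => xxxtntnSnS => xxxtntnxSnSnS => xxxtntnxtnSnS => xxxtntnxtntnS => xxxtntnxtntnt

S => xSnS   [S ::= x S n S]
xSnS => xxSnSnS   [S ::= x S n S]
xxSnSnS => xxxSnSnSnS   [S ::= x S n S]
xxxSnSnSnS => xxxtnSnSnS   [S ::= t]
xxxtnSnSnS => xxxtntnSnS   [S ::= t]
xxxtntnSnS => xxxtntnxSnSnS   [S ::= x S n S]
xxxtntnxSnSnS => xxxtntnxtnSnS   [S ::= t]
xxxtntnxtnSnS => xxxtntnxtntnS   [S ::= t]
xxxtntnxtntnS => xxxtntnxtntnt   [S ::= t]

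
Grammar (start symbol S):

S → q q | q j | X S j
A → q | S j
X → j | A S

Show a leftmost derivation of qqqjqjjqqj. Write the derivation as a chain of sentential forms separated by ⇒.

S ⇒ XSj   [S → X S j]
XSj ⇒ ASSj   [X → A S]
ASSj ⇒ qSSj   [A → q]
qSSj ⇒ qXSjSj   [S → X S j]
qXSjSj ⇒ qASSjSj   [X → A S]
qASSjSj ⇒ qqSSjSj   [A → q]
qqSSjSj ⇒ qqqjSjSj   [S → q j]
qqqjSjSj ⇒ qqqjqjjSj   [S → q j]
qqqjqjjSj ⇒ qqqjqjjqqj   [S → q q]

S⇒XSj⇒ASSj⇒qSSj⇒qXSjSj⇒qASSjSj⇒qqSSjSj⇒qqqjSjSj⇒qqqjqjjSj⇒qqqjqjjqqj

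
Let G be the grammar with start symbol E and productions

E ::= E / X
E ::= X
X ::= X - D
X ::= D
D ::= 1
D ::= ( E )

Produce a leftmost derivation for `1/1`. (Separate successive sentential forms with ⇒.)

E ⇒ E/X ⇒ X/X ⇒ D/X ⇒ 1/X ⇒ 1/D ⇒ 1/1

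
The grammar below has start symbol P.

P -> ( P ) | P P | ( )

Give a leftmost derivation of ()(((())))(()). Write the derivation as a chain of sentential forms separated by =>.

P => PP   [P -> P P]
PP => PPP   [P -> P P]
PPP => ()PP   [P -> ( )]
()PP => ()(P)P   [P -> ( P )]
()(P)P => ()((P))P   [P -> ( P )]
()((P))P => ()(((P)))P   [P -> ( P )]
()(((P)))P => ()(((())))P   [P -> ( )]
()(((())))P => ()(((())))(P)   [P -> ( P )]
()(((())))(P) => ()(((())))(())   [P -> ( )]

P=>PP=>PPP=>()PP=>()(P)P=>()((P))P=>()(((P)))P=>()(((())))P=>()(((())))(P)=>()(((())))(())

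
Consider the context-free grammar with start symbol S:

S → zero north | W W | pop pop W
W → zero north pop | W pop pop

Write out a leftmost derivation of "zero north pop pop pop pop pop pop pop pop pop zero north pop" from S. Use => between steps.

S => W W => W pop pop W => W pop pop pop pop W => W pop pop pop pop pop pop W => W pop pop pop pop pop pop pop pop W => zero north pop pop pop pop pop pop pop pop pop W => zero north pop pop pop pop pop pop pop pop pop zero north pop

S => W W   [S → W W]
W W => W pop pop W   [W → W pop pop]
W pop pop W => W pop pop pop pop W   [W → W pop pop]
W pop pop pop pop W => W pop pop pop pop pop pop W   [W → W pop pop]
W pop pop pop pop pop pop W => W pop pop pop pop pop pop pop pop W   [W → W pop pop]
W pop pop pop pop pop pop pop pop W => zero north pop pop pop pop pop pop pop pop pop W   [W → zero north pop]
zero north pop pop pop pop pop pop pop pop pop W => zero north pop pop pop pop pop pop pop pop pop zero north pop   [W → zero north pop]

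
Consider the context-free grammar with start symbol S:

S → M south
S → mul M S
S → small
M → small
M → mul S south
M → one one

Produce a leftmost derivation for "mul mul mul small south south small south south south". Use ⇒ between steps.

S ⇒ M south ⇒ mul S south south ⇒ mul mul M S south south ⇒ mul mul mul S south S south south ⇒ mul mul mul M south south S south south ⇒ mul mul mul small south south S south south ⇒ mul mul mul small south south M south south south ⇒ mul mul mul small south south small south south south

S ⇒ M south   [S → M south]
M south ⇒ mul S south south   [M → mul S south]
mul S south south ⇒ mul mul M S south south   [S → mul M S]
mul mul M S south south ⇒ mul mul mul S south S south south   [M → mul S south]
mul mul mul S south S south south ⇒ mul mul mul M south south S south south   [S → M south]
mul mul mul M south south S south south ⇒ mul mul mul small south south S south south   [M → small]
mul mul mul small south south S south south ⇒ mul mul mul small south south M south south south   [S → M south]
mul mul mul small south south M south south south ⇒ mul mul mul small south south small south south south   [M → small]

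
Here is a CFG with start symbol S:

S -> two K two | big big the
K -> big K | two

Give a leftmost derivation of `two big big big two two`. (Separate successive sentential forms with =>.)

S => two K two => two big K two => two big big K two => two big big big K two => two big big big two two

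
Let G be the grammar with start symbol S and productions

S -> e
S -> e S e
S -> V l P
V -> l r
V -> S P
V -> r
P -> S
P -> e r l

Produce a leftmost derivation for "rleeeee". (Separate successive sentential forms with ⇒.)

S ⇒ VlP   [S -> V l P]
VlP ⇒ rlP   [V -> r]
rlP ⇒ rlS   [P -> S]
rlS ⇒ rleSe   [S -> e S e]
rleSe ⇒ rleeSee   [S -> e S e]
rleeSee ⇒ rleeeee   [S -> e]

S⇒VlP⇒rlP⇒rlS⇒rleSe⇒rleeSee⇒rleeeee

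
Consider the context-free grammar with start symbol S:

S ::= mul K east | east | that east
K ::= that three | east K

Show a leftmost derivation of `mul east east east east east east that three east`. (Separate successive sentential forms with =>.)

S => mul K east => mul east K east => mul east east K east => mul east east east K east => mul east east east east K east => mul east east east east east K east => mul east east east east east east K east => mul east east east east east east that three east

S => mul K east   [S ::= mul K east]
mul K east => mul east K east   [K ::= east K]
mul east K east => mul east east K east   [K ::= east K]
mul east east K east => mul east east east K east   [K ::= east K]
mul east east east K east => mul east east east east K east   [K ::= east K]
mul east east east east K east => mul east east east east east K east   [K ::= east K]
mul east east east east east K east => mul east east east east east east K east   [K ::= east K]
mul east east east east east east K east => mul east east east east east east that three east   [K ::= that three]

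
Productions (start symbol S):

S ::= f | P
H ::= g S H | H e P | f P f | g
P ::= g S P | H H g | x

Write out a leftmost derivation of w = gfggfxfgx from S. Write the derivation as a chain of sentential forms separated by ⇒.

S ⇒ P   [S ::= P]
P ⇒ gSP   [P ::= g S P]
gSP ⇒ gfP   [S ::= f]
gfP ⇒ gfgSP   [P ::= g S P]
gfgSP ⇒ gfgPP   [S ::= P]
gfgPP ⇒ gfgHHgP   [P ::= H H g]
gfgHHgP ⇒ gfggHgP   [H ::= g]
gfggHgP ⇒ gfggfPfgP   [H ::= f P f]
gfggfPfgP ⇒ gfggfxfgP   [P ::= x]
gfggfxfgP ⇒ gfggfxfgx   [P ::= x]

S ⇒ P ⇒ gSP ⇒ gfP ⇒ gfgSP ⇒ gfgPP ⇒ gfgHHgP ⇒ gfggHgP ⇒ gfggfPfgP ⇒ gfggfxfgP ⇒ gfggfxfgx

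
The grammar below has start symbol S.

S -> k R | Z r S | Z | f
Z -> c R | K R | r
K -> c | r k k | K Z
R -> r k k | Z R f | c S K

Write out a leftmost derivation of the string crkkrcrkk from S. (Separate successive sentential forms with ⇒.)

S ⇒ ZrS   [S -> Z r S]
ZrS ⇒ cRrS   [Z -> c R]
cRrS ⇒ crkkrS   [R -> r k k]
crkkrS ⇒ crkkrZ   [S -> Z]
crkkrZ ⇒ crkkrcR   [Z -> c R]
crkkrcR ⇒ crkkrcrkk   [R -> r k k]

S⇒ZrS⇒cRrS⇒crkkrS⇒crkkrZ⇒crkkrcR⇒crkkrcrkk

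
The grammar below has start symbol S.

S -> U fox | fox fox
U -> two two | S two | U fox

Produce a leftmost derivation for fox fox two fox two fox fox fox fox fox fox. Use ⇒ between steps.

S ⇒ U fox   [S -> U fox]
U fox ⇒ U fox fox   [U -> U fox]
U fox fox ⇒ U fox fox fox   [U -> U fox]
U fox fox fox ⇒ U fox fox fox fox   [U -> U fox]
U fox fox fox fox ⇒ U fox fox fox fox fox   [U -> U fox]
U fox fox fox fox fox ⇒ U fox fox fox fox fox fox   [U -> U fox]
U fox fox fox fox fox fox ⇒ S two fox fox fox fox fox fox   [U -> S two]
S two fox fox fox fox fox fox ⇒ U fox two fox fox fox fox fox fox   [S -> U fox]
U fox two fox fox fox fox fox fox ⇒ S two fox two fox fox fox fox fox fox   [U -> S two]
S two fox two fox fox fox fox fox fox ⇒ fox fox two fox two fox fox fox fox fox fox   [S -> fox fox]

S ⇒ U fox ⇒ U fox fox ⇒ U fox fox fox ⇒ U fox fox fox fox ⇒ U fox fox fox fox fox ⇒ U fox fox fox fox fox fox ⇒ S two fox fox fox fox fox fox ⇒ U fox two fox fox fox fox fox fox ⇒ S two fox two fox fox fox fox fox fox ⇒ fox fox two fox two fox fox fox fox fox fox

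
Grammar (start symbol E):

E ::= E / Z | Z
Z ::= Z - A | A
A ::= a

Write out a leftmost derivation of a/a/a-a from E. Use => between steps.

E => E/Z => E/Z/Z => Z/Z/Z => A/Z/Z => a/Z/Z => a/A/Z => a/a/Z => a/a/Z-A => a/a/A-A => a/a/a-A => a/a/a-a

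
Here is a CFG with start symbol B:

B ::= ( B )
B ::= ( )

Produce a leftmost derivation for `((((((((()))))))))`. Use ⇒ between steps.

B ⇒ (B) ⇒ ((B)) ⇒ (((B))) ⇒ ((((B)))) ⇒ (((((B))))) ⇒ ((((((B)))))) ⇒ (((((((B))))))) ⇒ ((((((((B)))))))) ⇒ ((((((((()))))))))

B ⇒ (B)   [B ::= ( B )]
(B) ⇒ ((B))   [B ::= ( B )]
((B)) ⇒ (((B)))   [B ::= ( B )]
(((B))) ⇒ ((((B))))   [B ::= ( B )]
((((B)))) ⇒ (((((B)))))   [B ::= ( B )]
(((((B))))) ⇒ ((((((B))))))   [B ::= ( B )]
((((((B)))))) ⇒ (((((((B)))))))   [B ::= ( B )]
(((((((B))))))) ⇒ ((((((((B))))))))   [B ::= ( B )]
((((((((B)))))))) ⇒ ((((((((()))))))))   [B ::= ( )]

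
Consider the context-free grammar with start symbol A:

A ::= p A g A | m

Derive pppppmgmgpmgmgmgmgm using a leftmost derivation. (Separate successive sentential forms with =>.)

A=>pAgA=>ppAgAgA=>pppAgAgAgA=>ppppAgAgAgAgA=>pppppAgAgAgAgAgA=>pppppmgAgAgAgAgA=>pppppmgmgAgAgAgA=>pppppmgmgpAgAgAgAgA=>pppppmgmgpmgAgAgAgA=>pppppmgmgpmgmgAgAgA=>pppppmgmgpmgmgmgAgA=>pppppmgmgpmgmgmgmgA=>pppppmgmgpmgmgmgmgm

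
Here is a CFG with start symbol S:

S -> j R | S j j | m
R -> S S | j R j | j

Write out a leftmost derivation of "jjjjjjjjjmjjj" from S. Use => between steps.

S => Sjj   [S -> S j j]
Sjj => jRjj   [S -> j R]
jRjj => jjRjjj   [R -> j R j]
jjRjjj => jjSSjjj   [R -> S S]
jjSSjjj => jjjRSjjj   [S -> j R]
jjjRSjjj => jjjSSSjjj   [R -> S S]
jjjSSSjjj => jjjjRSSjjj   [S -> j R]
jjjjRSSjjj => jjjjjSSjjj   [R -> j]
jjjjjSSjjj => jjjjjjRSjjj   [S -> j R]
jjjjjjRSjjj => jjjjjjjRjSjjj   [R -> j R j]
jjjjjjjRjSjjj => jjjjjjjjjSjjj   [R -> j]
jjjjjjjjjSjjj => jjjjjjjjjmjjj   [S -> m]

S => Sjj => jRjj => jjRjjj => jjSSjjj => jjjRSjjj => jjjSSSjjj => jjjjRSSjjj => jjjjjSSjjj => jjjjjjRSjjj => jjjjjjjRjSjjj => jjjjjjjjjSjjj => jjjjjjjjjmjjj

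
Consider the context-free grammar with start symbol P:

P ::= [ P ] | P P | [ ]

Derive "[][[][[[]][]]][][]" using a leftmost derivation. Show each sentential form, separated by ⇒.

P⇒PP⇒[]P⇒[]PP⇒[]PPP⇒[][P]PP⇒[][PP]PP⇒[][[]P]PP⇒[][[][P]]PP⇒[][[][PP]]PP⇒[][[][[P]P]]PP⇒[][[][[[]]P]]PP⇒[][[][[[]][]]]PP⇒[][[][[[]][]]][]P⇒[][[][[[]][]]][][]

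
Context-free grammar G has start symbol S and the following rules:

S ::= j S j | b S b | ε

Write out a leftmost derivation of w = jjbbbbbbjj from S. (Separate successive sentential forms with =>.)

S => jSj   [S ::= j S j]
jSj => jjSjj   [S ::= j S j]
jjSjj => jjbSbjj   [S ::= b S b]
jjbSbjj => jjbbSbbjj   [S ::= b S b]
jjbbSbbjj => jjbbbSbbbjj   [S ::= b S b]
jjbbbSbbbjj => jjbbbbbbjj   [S ::= ε]

S=>jSj=>jjSjj=>jjbSbjj=>jjbbSbbjj=>jjbbbSbbbjj=>jjbbbbbbjj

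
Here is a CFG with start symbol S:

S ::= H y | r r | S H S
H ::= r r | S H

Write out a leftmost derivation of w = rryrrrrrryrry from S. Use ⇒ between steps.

S ⇒ Hy ⇒ SHy ⇒ HyHy ⇒ SHyHy ⇒ HyHyHy ⇒ rryHyHy ⇒ rrySHyHy ⇒ rryrrHyHy ⇒ rryrrSHyHy ⇒ rryrrrrHyHy ⇒ rryrrrrrryHy ⇒ rryrrrrrryrry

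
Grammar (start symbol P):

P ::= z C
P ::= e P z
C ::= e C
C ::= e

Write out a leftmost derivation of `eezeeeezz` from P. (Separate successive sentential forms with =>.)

P => ePz => eePzz => eezCzz => eezeCzz => eezeeCzz => eezeeeCzz => eezeeeezz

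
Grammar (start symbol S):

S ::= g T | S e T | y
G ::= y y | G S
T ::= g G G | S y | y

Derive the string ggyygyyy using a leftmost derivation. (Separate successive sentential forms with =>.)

S => gT => ggGG => ggGSG => ggyySG => ggyygTG => ggyygyG => ggyygyyy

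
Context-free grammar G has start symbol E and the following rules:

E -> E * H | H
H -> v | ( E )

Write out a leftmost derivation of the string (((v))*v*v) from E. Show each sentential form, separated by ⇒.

E ⇒ H ⇒ (E) ⇒ (E*H) ⇒ (E*H*H) ⇒ (H*H*H) ⇒ ((E)*H*H) ⇒ ((H)*H*H) ⇒ (((E))*H*H) ⇒ (((H))*H*H) ⇒ (((v))*H*H) ⇒ (((v))*v*H) ⇒ (((v))*v*v)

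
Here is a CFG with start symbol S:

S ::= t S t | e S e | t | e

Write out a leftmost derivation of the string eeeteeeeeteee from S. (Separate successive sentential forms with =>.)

S => eSe   [S ::= e S e]
eSe => eeSee   [S ::= e S e]
eeSee => eeeSeee   [S ::= e S e]
eeeSeee => eeetSteee   [S ::= t S t]
eeetSteee => eeeteSeteee   [S ::= e S e]
eeeteSeteee => eeeteeSeeteee   [S ::= e S e]
eeeteeSeeteee => eeeteeeeeteee   [S ::= e]

S => eSe => eeSee => eeeSeee => eeetSteee => eeeteSeteee => eeeteeSeeteee => eeeteeeeeteee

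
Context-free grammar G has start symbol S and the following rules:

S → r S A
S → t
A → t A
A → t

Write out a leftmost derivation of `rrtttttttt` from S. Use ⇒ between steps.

S ⇒ rSA ⇒ rrSAA ⇒ rrtAA ⇒ rrttA ⇒ rrtttA ⇒ rrttttA ⇒ rrtttttA ⇒ rrttttttA ⇒ rrtttttttA ⇒ rrtttttttt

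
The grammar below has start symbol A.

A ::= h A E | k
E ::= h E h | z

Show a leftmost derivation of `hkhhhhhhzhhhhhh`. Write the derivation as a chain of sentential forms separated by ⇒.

A ⇒ hAE   [A ::= h A E]
hAE ⇒ hkE   [A ::= k]
hkE ⇒ hkhEh   [E ::= h E h]
hkhEh ⇒ hkhhEhh   [E ::= h E h]
hkhhEhh ⇒ hkhhhEhhh   [E ::= h E h]
hkhhhEhhh ⇒ hkhhhhEhhhh   [E ::= h E h]
hkhhhhEhhhh ⇒ hkhhhhhEhhhhh   [E ::= h E h]
hkhhhhhEhhhhh ⇒ hkhhhhhhEhhhhhh   [E ::= h E h]
hkhhhhhhEhhhhhh ⇒ hkhhhhhhzhhhhhh   [E ::= z]

A⇒hAE⇒hkE⇒hkhEh⇒hkhhEhh⇒hkhhhEhhh⇒hkhhhhEhhhh⇒hkhhhhhEhhhhh⇒hkhhhhhhEhhhhhh⇒hkhhhhhhzhhhhhh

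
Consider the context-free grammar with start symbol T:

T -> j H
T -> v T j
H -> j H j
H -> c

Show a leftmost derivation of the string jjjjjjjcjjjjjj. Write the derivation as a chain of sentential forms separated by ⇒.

T ⇒ jH ⇒ jjHj ⇒ jjjHjj ⇒ jjjjHjjj ⇒ jjjjjHjjjj ⇒ jjjjjjHjjjjj ⇒ jjjjjjjHjjjjjj ⇒ jjjjjjjcjjjjjj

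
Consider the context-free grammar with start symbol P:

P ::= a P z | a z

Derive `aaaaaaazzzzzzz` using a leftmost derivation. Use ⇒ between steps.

P⇒aPz⇒aaPzz⇒aaaPzzz⇒aaaaPzzzz⇒aaaaaPzzzzz⇒aaaaaaPzzzzzz⇒aaaaaaazzzzzzz

P ⇒ aPz   [P ::= a P z]
aPz ⇒ aaPzz   [P ::= a P z]
aaPzz ⇒ aaaPzzz   [P ::= a P z]
aaaPzzz ⇒ aaaaPzzzz   [P ::= a P z]
aaaaPzzzz ⇒ aaaaaPzzzzz   [P ::= a P z]
aaaaaPzzzzz ⇒ aaaaaaPzzzzzz   [P ::= a P z]
aaaaaaPzzzzzz ⇒ aaaaaaazzzzzzz   [P ::= a z]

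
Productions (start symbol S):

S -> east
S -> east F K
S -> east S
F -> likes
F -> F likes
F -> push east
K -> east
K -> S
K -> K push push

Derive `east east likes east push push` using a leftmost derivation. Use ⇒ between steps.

S ⇒ east S   [S -> east S]
east S ⇒ east east F K   [S -> east F K]
east east F K ⇒ east east likes K   [F -> likes]
east east likes K ⇒ east east likes K push push   [K -> K push push]
east east likes K push push ⇒ east east likes S push push   [K -> S]
east east likes S push push ⇒ east east likes east push push   [S -> east]

S ⇒ east S ⇒ east east F K ⇒ east east likes K ⇒ east east likes K push push ⇒ east east likes S push push ⇒ east east likes east push push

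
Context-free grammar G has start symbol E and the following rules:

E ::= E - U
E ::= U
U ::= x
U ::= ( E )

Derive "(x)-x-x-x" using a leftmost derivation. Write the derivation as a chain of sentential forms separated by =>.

E => E-U => E-U-U => E-U-U-U => U-U-U-U => (E)-U-U-U => (U)-U-U-U => (x)-U-U-U => (x)-x-U-U => (x)-x-x-U => (x)-x-x-x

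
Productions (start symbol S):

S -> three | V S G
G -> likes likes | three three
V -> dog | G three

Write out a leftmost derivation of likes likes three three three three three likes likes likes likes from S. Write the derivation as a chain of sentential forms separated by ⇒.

S ⇒ V S G   [S -> V S G]
V S G ⇒ G three S G   [V -> G three]
G three S G ⇒ likes likes three S G   [G -> likes likes]
likes likes three S G ⇒ likes likes three V S G G   [S -> V S G]
likes likes three V S G G ⇒ likes likes three G three S G G   [V -> G three]
likes likes three G three S G G ⇒ likes likes three three three three S G G   [G -> three three]
likes likes three three three three S G G ⇒ likes likes three three three three three G G   [S -> three]
likes likes three three three three three G G ⇒ likes likes three three three three three likes likes G   [G -> likes likes]
likes likes three three three three three likes likes G ⇒ likes likes three three three three three likes likes likes likes   [G -> likes likes]

S ⇒ V S G ⇒ G three S G ⇒ likes likes three S G ⇒ likes likes three V S G G ⇒ likes likes three G three S G G ⇒ likes likes three three three three S G G ⇒ likes likes three three three three three G G ⇒ likes likes three three three three three likes likes G ⇒ likes likes three three three three three likes likes likes likes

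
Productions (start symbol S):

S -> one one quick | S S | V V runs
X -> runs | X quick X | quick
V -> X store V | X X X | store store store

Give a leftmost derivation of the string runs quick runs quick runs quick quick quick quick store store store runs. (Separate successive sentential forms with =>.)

S => V V runs   [S -> V V runs]
V V runs => X X X V runs   [V -> X X X]
X X X V runs => X quick X X X V runs   [X -> X quick X]
X quick X X X V runs => X quick X quick X X X V runs   [X -> X quick X]
X quick X quick X X X V runs => X quick X quick X quick X X X V runs   [X -> X quick X]
X quick X quick X quick X X X V runs => runs quick X quick X quick X X X V runs   [X -> runs]
runs quick X quick X quick X X X V runs => runs quick runs quick X quick X X X V runs   [X -> runs]
runs quick runs quick X quick X X X V runs => runs quick runs quick runs quick X X X V runs   [X -> runs]
runs quick runs quick runs quick X X X V runs => runs quick runs quick runs quick quick X X V runs   [X -> quick]
runs quick runs quick runs quick quick X X V runs => runs quick runs quick runs quick quick quick X V runs   [X -> quick]
runs quick runs quick runs quick quick quick X V runs => runs quick runs quick runs quick quick quick quick V runs   [X -> quick]
runs quick runs quick runs quick quick quick quick V runs => runs quick runs quick runs quick quick quick quick store store store runs   [V -> store store store]

S => V V runs => X X X V runs => X quick X X X V runs => X quick X quick X X X V runs => X quick X quick X quick X X X V runs => runs quick X quick X quick X X X V runs => runs quick runs quick X quick X X X V runs => runs quick runs quick runs quick X X X V runs => runs quick runs quick runs quick quick X X V runs => runs quick runs quick runs quick quick quick X V runs => runs quick runs quick runs quick quick quick quick V runs => runs quick runs quick runs quick quick quick quick store store store runs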